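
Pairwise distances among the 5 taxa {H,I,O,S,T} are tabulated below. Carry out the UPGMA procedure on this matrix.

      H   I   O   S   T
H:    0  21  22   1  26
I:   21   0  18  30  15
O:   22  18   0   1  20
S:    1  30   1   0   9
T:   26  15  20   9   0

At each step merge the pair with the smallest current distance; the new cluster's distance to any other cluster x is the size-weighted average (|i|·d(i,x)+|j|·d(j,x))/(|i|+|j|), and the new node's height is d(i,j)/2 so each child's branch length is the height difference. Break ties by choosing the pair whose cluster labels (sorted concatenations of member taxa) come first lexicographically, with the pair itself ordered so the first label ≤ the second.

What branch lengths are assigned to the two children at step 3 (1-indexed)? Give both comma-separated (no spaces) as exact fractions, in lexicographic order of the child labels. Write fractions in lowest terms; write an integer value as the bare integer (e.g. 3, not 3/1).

step 1: merge (H,S) at d=1; branch lengths H→1/2, S→1/2; new cluster HS
  updated: d(HS,I)=51/2, d(HS,O)=23/2, d(HS,T)=35/2
step 2: merge (HS,O) at d=23/2; branch lengths HS→21/4, O→23/4; new cluster HOS
  updated: d(HOS,I)=23, d(HOS,T)=55/3
step 3: merge (I,T) at d=15; branch lengths I→15/2, T→15/2; new cluster IT
  updated: d(HOS,IT)=62/3
step 4: merge (HOS,IT) at d=62/3; branch lengths HOS→55/12, IT→17/6; new cluster HIOST
final tree: (((H:1/2,S:1/2):21/4,O:23/4):55/12,(I:15/2,T:15/2):17/6)
total length: 413/12

15/2,15/2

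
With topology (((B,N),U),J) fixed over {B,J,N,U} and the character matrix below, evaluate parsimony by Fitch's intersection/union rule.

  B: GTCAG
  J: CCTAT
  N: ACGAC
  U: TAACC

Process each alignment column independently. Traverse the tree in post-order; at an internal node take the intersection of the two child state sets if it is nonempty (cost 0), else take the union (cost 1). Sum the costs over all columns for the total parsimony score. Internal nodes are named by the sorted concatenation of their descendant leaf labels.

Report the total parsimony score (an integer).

BN@0: {G} ∪ {A} = {A,G} (union, +1)
BNU@0: {A,G} ∪ {T} = {A,G,T} (union, +1)
BJNU@0: {A,G,T} ∪ {C} = {A,C,G,T} (union, +1)
BN@1: {T} ∪ {C} = {C,T} (union, +1)
BNU@1: {C,T} ∪ {A} = {A,C,T} (union, +1)
BJNU@1: {A,C,T} ∩ {C} = {C} (intersection, +0)
BN@2: {C} ∪ {G} = {C,G} (union, +1)
BNU@2: {C,G} ∪ {A} = {A,C,G} (union, +1)
BJNU@2: {A,C,G} ∪ {T} = {A,C,G,T} (union, +1)
BN@3: {A} ∩ {A} = {A} (intersection, +0)
BNU@3: {A} ∪ {C} = {A,C} (union, +1)
BJNU@3: {A,C} ∩ {A} = {A} (intersection, +0)
BN@4: {G} ∪ {C} = {C,G} (union, +1)
BNU@4: {C,G} ∩ {C} = {C} (intersection, +0)
BJNU@4: {C} ∪ {T} = {C,T} (union, +1)
per-site changes: [3, 2, 3, 1, 2]; total = 11

11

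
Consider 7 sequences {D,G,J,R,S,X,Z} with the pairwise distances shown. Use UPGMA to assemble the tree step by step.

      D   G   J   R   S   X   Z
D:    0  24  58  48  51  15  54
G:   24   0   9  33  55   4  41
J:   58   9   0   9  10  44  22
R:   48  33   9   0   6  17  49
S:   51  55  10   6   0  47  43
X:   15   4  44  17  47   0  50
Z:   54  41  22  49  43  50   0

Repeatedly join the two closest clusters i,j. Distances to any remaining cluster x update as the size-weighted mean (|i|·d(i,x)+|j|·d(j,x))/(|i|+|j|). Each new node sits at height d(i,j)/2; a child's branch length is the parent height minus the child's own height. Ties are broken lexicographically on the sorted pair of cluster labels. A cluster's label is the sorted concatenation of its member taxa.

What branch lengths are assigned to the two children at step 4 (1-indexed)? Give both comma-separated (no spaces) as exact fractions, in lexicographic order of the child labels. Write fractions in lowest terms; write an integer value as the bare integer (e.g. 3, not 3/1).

39/4,31/4

iteration 1: select G,X (d=4); attach at lengths (2, 2); label the merged cluster GX
  updated: d(D,GX)=39/2, d(GX,J)=53/2, d(GX,R)=25, d(GX,S)=51, d(GX,Z)=91/2
iteration 2: select R,S (d=6); attach at lengths (3, 3); label the merged cluster RS
  updated: d(D,RS)=99/2, d(GX,RS)=38, d(J,RS)=19/2, d(RS,Z)=46
iteration 3: select J,RS (d=19/2); attach at lengths (19/4, 7/4); label the merged cluster JRS
  updated: d(D,JRS)=157/3, d(GX,JRS)=205/6, d(JRS,Z)=38
iteration 4: select D,GX (d=39/2); attach at lengths (39/4, 31/4); label the merged cluster DGX
  updated: d(DGX,JRS)=362/9, d(DGX,Z)=145/3
iteration 5: select JRS,Z (d=38); attach at lengths (57/4, 19); label the merged cluster JRSZ
  updated: d(DGX,JRSZ)=169/4
iteration 6: select DGX,JRSZ (d=169/4); attach at lengths (91/8, 17/8); label the merged cluster DGJRSXZ
final tree: ((D:39/4,(G:2,X:2):31/4):91/8,((J:19/4,(R:3,S:3):7/4):57/4,Z:19):17/8)
total length: 323/4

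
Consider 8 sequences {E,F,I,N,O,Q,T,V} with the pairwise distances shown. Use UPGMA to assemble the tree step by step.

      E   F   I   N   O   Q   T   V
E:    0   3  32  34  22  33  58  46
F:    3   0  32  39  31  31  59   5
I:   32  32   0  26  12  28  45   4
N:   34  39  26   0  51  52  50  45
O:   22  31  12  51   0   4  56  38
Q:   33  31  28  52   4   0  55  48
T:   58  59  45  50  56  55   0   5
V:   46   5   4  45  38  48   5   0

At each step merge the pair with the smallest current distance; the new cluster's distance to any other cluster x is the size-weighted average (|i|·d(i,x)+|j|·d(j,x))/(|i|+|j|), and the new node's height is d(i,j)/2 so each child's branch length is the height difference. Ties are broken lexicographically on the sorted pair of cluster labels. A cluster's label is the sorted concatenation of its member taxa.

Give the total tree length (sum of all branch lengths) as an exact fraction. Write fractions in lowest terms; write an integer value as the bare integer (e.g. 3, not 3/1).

3973/42

iteration 1: select E,F (d=3); attach at lengths (3/2, 3/2); label the merged cluster EF
  updated: d(EF,I)=32, d(EF,N)=73/2, d(EF,O)=53/2, d(EF,Q)=32, d(EF,T)=117/2, d(EF,V)=51/2
iteration 2: select I,V (d=4); attach at lengths (2, 2); label the merged cluster IV
  updated: d(EF,IV)=115/4, d(IV,N)=71/2, d(IV,O)=25, d(IV,Q)=38, d(IV,T)=25
iteration 3: select O,Q (d=4); attach at lengths (2, 2); label the merged cluster OQ
  updated: d(EF,OQ)=117/4, d(IV,OQ)=63/2, d(N,OQ)=103/2, d(OQ,T)=111/2
iteration 4: select IV,T (d=25); attach at lengths (21/2, 25/2); label the merged cluster ITV
  updated: d(EF,ITV)=116/3, d(ITV,N)=121/3, d(ITV,OQ)=79/2
iteration 5: select EF,OQ (d=117/4); attach at lengths (105/8, 101/8); label the merged cluster EFOQ
  updated: d(EFOQ,ITV)=469/12, d(EFOQ,N)=44
iteration 6: select EFOQ,ITV (d=469/12); attach at lengths (59/12, 169/24); label the merged cluster EFIOQTV
  updated: d(EFIOQTV,N)=297/7
iteration 7: select EFIOQTV,N (d=297/7); attach at lengths (281/168, 297/14); label the merged cluster EFINOQTV
final tree: ((((E:3/2,F:3/2):105/8,(O:2,Q:2):101/8):59/12,((I:2,V:2):21/2,T:25/2):169/24):281/168,N:297/14)
total length: 3973/42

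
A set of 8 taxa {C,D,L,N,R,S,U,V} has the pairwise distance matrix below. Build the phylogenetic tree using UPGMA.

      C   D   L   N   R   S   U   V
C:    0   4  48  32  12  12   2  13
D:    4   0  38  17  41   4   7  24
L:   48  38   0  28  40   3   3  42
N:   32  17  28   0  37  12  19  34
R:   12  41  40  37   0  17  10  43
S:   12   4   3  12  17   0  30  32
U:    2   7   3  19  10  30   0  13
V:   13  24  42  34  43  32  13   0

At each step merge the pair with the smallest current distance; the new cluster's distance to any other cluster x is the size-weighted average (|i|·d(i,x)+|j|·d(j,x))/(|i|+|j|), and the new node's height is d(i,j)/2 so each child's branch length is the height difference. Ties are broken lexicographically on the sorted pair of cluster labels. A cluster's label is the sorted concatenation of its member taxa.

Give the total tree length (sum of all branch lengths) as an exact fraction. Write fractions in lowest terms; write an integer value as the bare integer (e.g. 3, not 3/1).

iteration 1: select C,U (d=2); attach at lengths (1, 1); label the merged cluster CU
  updated: d(CU,D)=11/2, d(CU,L)=51/2, d(CU,N)=51/2, d(CU,R)=11, d(CU,S)=21, d(CU,V)=13
iteration 2: select L,S (d=3); attach at lengths (3/2, 3/2); label the merged cluster LS
  updated: d(CU,LS)=93/4, d(D,LS)=21, d(LS,N)=20, d(LS,R)=57/2, d(LS,V)=37
iteration 3: select CU,D (d=11/2); attach at lengths (7/4, 11/4); label the merged cluster CDU
  updated: d(CDU,LS)=45/2, d(CDU,N)=68/3, d(CDU,R)=21, d(CDU,V)=50/3
iteration 4: select CDU,V (d=50/3); attach at lengths (67/12, 25/3); label the merged cluster CDUV
  updated: d(CDUV,LS)=209/8, d(CDUV,N)=51/2, d(CDUV,R)=53/2
iteration 5: select LS,N (d=20); attach at lengths (17/2, 10); label the merged cluster LNS
  updated: d(CDUV,LNS)=311/12, d(LNS,R)=94/3
iteration 6: select CDUV,LNS (d=311/12); attach at lengths (37/8, 71/24); label the merged cluster CDLNSUV
  updated: d(CDLNSUV,R)=200/7
iteration 7: select CDLNSUV,R (d=200/7); attach at lengths (223/168, 100/7); label the merged cluster CDLNRSUV
final tree: (((((C:1,U:1):7/4,D:11/4):67/12,V:25/3):37/8,((L:3/2,S:3/2):17/2,N:10):71/24):223/168,R:100/7)
total length: 10939/168

10939/168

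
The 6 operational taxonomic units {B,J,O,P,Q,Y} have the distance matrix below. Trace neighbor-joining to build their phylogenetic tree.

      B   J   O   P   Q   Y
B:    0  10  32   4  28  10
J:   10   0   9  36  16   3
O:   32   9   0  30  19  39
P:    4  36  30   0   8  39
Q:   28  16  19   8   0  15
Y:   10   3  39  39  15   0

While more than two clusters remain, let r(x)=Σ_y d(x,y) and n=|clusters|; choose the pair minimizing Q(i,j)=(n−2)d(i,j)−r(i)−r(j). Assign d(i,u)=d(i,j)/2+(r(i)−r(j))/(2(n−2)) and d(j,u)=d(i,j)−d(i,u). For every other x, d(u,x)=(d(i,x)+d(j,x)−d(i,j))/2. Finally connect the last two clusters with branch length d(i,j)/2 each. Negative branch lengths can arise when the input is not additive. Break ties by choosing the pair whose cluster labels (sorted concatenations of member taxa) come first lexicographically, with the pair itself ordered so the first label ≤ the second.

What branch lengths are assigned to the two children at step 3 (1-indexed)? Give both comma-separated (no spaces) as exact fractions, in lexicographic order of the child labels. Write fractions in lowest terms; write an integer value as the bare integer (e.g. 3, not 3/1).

193/16,63/16

iteration 1: select B,P (d=4, Q=-185); attach at lengths (-17/8, 49/8); label the merged cluster BP
  updated: d(BP,J)=21, d(BP,O)=29, d(BP,Q)=16, d(BP,Y)=45/2
iteration 2: select J,Y (d=3, Q=-239/2); attach at lengths (-43/12, 79/12); label the merged cluster JY
  updated: d(BP,JY)=81/4, d(JY,O)=45/2, d(JY,Q)=14
iteration 3: select BP,Q (d=16, Q=-329/4); attach at lengths (193/16, 63/16); label the merged cluster BPQ
  updated: d(BPQ,JY)=73/8, d(BPQ,O)=16
iteration 4: select BPQ,JY (d=73/8, Q=-381/8); attach at lengths (21/16, 125/16); label the merged cluster BJPQY
  updated: d(BJPQY,O)=235/16
iteration 5: select BJPQY,O (d=235/16); attach at lengths (235/32, 235/32); label the merged cluster BJOPQY
final tree: ((((B:-17/8,P:49/8):193/16,Q:63/16):21/16,(J:-43/12,Y:79/12):125/16):235/32,O:235/32)
total length: 749/16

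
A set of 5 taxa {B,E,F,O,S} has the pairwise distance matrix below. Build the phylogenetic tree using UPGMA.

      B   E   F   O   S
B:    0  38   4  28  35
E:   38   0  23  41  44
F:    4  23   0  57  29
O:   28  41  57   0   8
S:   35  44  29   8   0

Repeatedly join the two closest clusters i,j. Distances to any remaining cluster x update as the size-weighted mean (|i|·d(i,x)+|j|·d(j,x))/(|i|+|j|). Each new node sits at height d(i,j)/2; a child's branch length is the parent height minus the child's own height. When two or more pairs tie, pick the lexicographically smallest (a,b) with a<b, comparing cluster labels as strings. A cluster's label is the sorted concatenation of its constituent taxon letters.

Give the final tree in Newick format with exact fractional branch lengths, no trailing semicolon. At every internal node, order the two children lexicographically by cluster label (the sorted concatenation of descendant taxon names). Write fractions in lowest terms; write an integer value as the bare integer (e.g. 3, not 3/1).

iteration 1: select B,F (d=4); attach at lengths (2, 2); label the merged cluster BF
  updated: d(BF,E)=61/2, d(BF,O)=85/2, d(BF,S)=32
iteration 2: select O,S (d=8); attach at lengths (4, 4); label the merged cluster OS
  updated: d(BF,OS)=149/4, d(E,OS)=85/2
iteration 3: select BF,E (d=61/2); attach at lengths (53/4, 61/4); label the merged cluster BEF
  updated: d(BEF,OS)=39
iteration 4: select BEF,OS (d=39); attach at lengths (17/4, 31/2); label the merged cluster BEFOS
final tree: (((B:2,F:2):53/4,E:61/4):17/4,(O:4,S:4):31/2)
total length: 241/4

(((B:2,F:2):53/4,E:61/4):17/4,(O:4,S:4):31/2)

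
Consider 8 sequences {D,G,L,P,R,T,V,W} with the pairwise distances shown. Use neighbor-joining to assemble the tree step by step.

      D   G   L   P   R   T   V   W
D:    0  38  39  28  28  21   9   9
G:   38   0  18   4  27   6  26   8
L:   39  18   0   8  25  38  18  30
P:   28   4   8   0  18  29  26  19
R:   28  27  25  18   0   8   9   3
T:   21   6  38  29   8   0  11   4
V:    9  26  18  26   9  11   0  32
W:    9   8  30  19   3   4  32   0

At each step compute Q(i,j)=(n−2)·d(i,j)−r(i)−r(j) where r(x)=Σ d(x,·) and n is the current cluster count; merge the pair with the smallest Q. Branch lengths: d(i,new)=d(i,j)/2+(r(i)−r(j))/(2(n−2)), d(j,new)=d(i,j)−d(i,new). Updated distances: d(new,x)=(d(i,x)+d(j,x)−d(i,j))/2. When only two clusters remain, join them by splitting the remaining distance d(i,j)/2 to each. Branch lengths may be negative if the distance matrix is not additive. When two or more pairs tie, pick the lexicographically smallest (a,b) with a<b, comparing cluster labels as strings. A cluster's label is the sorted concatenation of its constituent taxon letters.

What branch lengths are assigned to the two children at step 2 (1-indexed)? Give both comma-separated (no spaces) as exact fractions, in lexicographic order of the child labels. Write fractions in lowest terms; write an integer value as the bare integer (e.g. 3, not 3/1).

1. join L+P (d=8, Q=-260) ⇒ LP; edges |L|=23/3, |P|=1/3
  updated: d(D,LP)=59/2, d(G,LP)=7, d(LP,R)=35/2, d(LP,T)=59/2, d(LP,V)=18, d(LP,W)=41/2
2. join G+LP (d=7, Q=-199) ⇒ GLP; edges |G|=5/2, |LP|=9/2
  updated: d(D,GLP)=121/4, d(GLP,R)=75/4, d(GLP,T)=57/4, d(GLP,V)=37/2, d(GLP,W)=43/4
3. join D+V (d=9, Q=-563/4) ⇒ DV; edges |D|=215/32, |V|=73/32
  updated: d(DV,GLP)=159/8, d(DV,R)=14, d(DV,T)=23/2, d(DV,W)=16
4. join R+W (d=3, Q=-137/2) ⇒ RW; edges |R|=19/6, |W|=-1/6
  updated: d(DV,RW)=27/2, d(GLP,RW)=53/4, d(RW,T)=9/2
5. join DV+GLP (d=159/8, Q=-105/2) ⇒ DGLPV; edges |DV|=149/16, |GLP|=169/16
  updated: d(DGLPV,RW)=55/16, d(DGLPV,T)=47/16
6. join DGLPV+RW (d=55/16, Q=-87/8) ⇒ DGLPRVW; edges |DGLPV|=15/16, |RW|=5/2
  updated: d(DGLPRVW,T)=2
7. join DGLPRVW+T (d=2) ⇒ DGLPRTVW; edges |DGLPRVW|=1, |T|=1
final tree: ((((D:215/32,V:73/32):149/16,(G:5/2,(L:23/3,P:1/3):9/2):169/16):15/16,(R:19/6,W:-1/6):5/2):1,T:1)
total length: 837/16

5/2,9/2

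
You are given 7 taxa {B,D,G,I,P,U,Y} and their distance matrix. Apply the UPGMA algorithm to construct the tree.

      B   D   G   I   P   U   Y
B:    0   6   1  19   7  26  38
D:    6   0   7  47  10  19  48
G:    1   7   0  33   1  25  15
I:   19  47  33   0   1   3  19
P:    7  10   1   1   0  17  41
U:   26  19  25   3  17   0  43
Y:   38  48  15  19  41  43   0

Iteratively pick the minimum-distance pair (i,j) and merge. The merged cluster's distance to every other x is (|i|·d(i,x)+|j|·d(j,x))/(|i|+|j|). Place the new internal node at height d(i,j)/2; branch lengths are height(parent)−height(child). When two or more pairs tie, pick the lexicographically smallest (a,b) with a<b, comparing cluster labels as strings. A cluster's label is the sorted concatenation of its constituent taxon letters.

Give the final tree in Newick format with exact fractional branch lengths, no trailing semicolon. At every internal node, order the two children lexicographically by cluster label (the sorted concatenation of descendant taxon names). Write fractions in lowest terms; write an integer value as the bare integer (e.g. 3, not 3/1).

iteration 1: select B,G (d=1); attach at lengths (1/2, 1/2); label the merged cluster BG
  updated: d(BG,D)=13/2, d(BG,I)=26, d(BG,P)=4, d(BG,U)=51/2, d(BG,Y)=53/2
iteration 2: select I,P (d=1); attach at lengths (1/2, 1/2); label the merged cluster IP
  updated: d(BG,IP)=15, d(D,IP)=57/2, d(IP,U)=10, d(IP,Y)=30
iteration 3: select BG,D (d=13/2); attach at lengths (11/4, 13/4); label the merged cluster BDG
  updated: d(BDG,IP)=39/2, d(BDG,U)=70/3, d(BDG,Y)=101/3
iteration 4: select IP,U (d=10); attach at lengths (9/2, 5); label the merged cluster IPU
  updated: d(BDG,IPU)=187/9, d(IPU,Y)=103/3
iteration 5: select BDG,IPU (d=187/9); attach at lengths (257/36, 97/18); label the merged cluster BDGIPU
  updated: d(BDGIPU,Y)=34
iteration 6: select BDGIPU,Y (d=34); attach at lengths (119/18, 17); label the merged cluster BDGIPUY
final tree: ((((B:1/2,G:1/2):11/4,D:13/4):257/36,((I:1/2,P:1/2):9/2,U:5):97/18):119/18,Y:17)
total length: 1931/36

((((B:1/2,G:1/2):11/4,D:13/4):257/36,((I:1/2,P:1/2):9/2,U:5):97/18):119/18,Y:17)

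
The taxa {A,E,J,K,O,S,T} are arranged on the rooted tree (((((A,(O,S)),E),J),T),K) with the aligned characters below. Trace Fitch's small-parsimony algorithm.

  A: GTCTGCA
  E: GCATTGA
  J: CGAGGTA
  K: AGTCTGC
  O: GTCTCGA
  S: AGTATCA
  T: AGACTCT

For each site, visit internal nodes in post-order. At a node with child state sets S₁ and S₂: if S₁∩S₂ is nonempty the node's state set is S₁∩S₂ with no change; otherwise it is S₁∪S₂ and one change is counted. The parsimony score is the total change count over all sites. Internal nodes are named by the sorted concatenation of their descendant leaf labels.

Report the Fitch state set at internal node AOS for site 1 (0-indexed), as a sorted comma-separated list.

site 0, node OS: O={G} ∪ S={A} → {A,G} (+1)
site 0, node AOS: A={G} ∩ OS={A,G} → {G} (+0)
site 0, node AEOS: AOS={G} ∩ E={G} → {G} (+0)
site 0, node AEJOS: AEOS={G} ∪ J={C} → {C,G} (+1)
site 0, node AEJOST: AEJOS={C,G} ∪ T={A} → {A,C,G} (+1)
site 0, node AEJKOST: AEJOST={A,C,G} ∩ K={A} → {A} (+0)
site 1, node OS: O={T} ∪ S={G} → {G,T} (+1)
site 1, node AOS: A={T} ∩ OS={G,T} → {T} (+0)
site 1, node AEOS: AOS={T} ∪ E={C} → {C,T} (+1)
site 1, node AEJOS: AEOS={C,T} ∪ J={G} → {C,G,T} (+1)
site 1, node AEJOST: AEJOS={C,G,T} ∩ T={G} → {G} (+0)
site 1, node AEJKOST: AEJOST={G} ∩ K={G} → {G} (+0)
site 2, node OS: O={C} ∪ S={T} → {C,T} (+1)
site 2, node AOS: A={C} ∩ OS={C,T} → {C} (+0)
site 2, node AEOS: AOS={C} ∪ E={A} → {A,C} (+1)
site 2, node AEJOS: AEOS={A,C} ∩ J={A} → {A} (+0)
site 2, node AEJOST: AEJOS={A} ∩ T={A} → {A} (+0)
site 2, node AEJKOST: AEJOST={A} ∪ K={T} → {A,T} (+1)
site 3, node OS: O={T} ∪ S={A} → {A,T} (+1)
site 3, node AOS: A={T} ∩ OS={A,T} → {T} (+0)
site 3, node AEOS: AOS={T} ∩ E={T} → {T} (+0)
site 3, node AEJOS: AEOS={T} ∪ J={G} → {G,T} (+1)
site 3, node AEJOST: AEJOS={G,T} ∪ T={C} → {C,G,T} (+1)
site 3, node AEJKOST: AEJOST={C,G,T} ∩ K={C} → {C} (+0)
site 4, node OS: O={C} ∪ S={T} → {C,T} (+1)
site 4, node AOS: A={G} ∪ OS={C,T} → {C,G,T} (+1)
site 4, node AEOS: AOS={C,G,T} ∩ E={T} → {T} (+0)
site 4, node AEJOS: AEOS={T} ∪ J={G} → {G,T} (+1)
site 4, node AEJOST: AEJOS={G,T} ∩ T={T} → {T} (+0)
site 4, node AEJKOST: AEJOST={T} ∩ K={T} → {T} (+0)
site 5, node OS: O={G} ∪ S={C} → {C,G} (+1)
site 5, node AOS: A={C} ∩ OS={C,G} → {C} (+0)
site 5, node AEOS: AOS={C} ∪ E={G} → {C,G} (+1)
site 5, node AEJOS: AEOS={C,G} ∪ J={T} → {C,G,T} (+1)
site 5, node AEJOST: AEJOS={C,G,T} ∩ T={C} → {C} (+0)
site 5, node AEJKOST: AEJOST={C} ∪ K={G} → {C,G} (+1)
site 6, node OS: O={A} ∩ S={A} → {A} (+0)
site 6, node AOS: A={A} ∩ OS={A} → {A} (+0)
site 6, node AEOS: AOS={A} ∩ E={A} → {A} (+0)
site 6, node AEJOS: AEOS={A} ∩ J={A} → {A} (+0)
site 6, node AEJOST: AEJOS={A} ∪ T={T} → {A,T} (+1)
site 6, node AEJKOST: AEJOST={A,T} ∪ K={C} → {A,C,T} (+1)
per-site changes: [3, 3, 3, 3, 3, 4, 2]; total = 21

T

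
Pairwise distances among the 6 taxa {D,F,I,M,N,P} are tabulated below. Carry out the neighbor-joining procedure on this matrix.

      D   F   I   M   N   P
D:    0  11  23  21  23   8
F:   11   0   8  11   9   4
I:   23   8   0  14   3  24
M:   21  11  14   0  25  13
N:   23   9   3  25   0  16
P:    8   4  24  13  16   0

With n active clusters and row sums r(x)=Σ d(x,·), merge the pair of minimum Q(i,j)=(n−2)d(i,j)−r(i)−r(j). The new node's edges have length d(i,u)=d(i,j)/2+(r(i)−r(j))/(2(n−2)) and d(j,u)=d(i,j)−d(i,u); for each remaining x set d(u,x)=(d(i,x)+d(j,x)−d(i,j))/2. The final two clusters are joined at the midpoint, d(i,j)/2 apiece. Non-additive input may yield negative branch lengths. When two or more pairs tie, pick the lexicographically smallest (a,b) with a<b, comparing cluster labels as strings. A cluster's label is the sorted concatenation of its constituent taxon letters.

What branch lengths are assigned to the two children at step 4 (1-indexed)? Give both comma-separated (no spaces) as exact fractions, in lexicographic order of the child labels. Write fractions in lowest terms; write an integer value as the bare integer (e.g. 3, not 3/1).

17/8,-11/8

step 1: merge (I,N) at d=3, Q=-136; branch lengths I→1, N→2; new cluster IN
  updated: d(D,IN)=43/2, d(F,IN)=7, d(IN,M)=18, d(IN,P)=37/2
step 2: merge (D,P) at d=8, Q=-81; branch lengths D→7, P→1; new cluster DP
  updated: d(DP,F)=7/2, d(DP,IN)=16, d(DP,M)=13
step 3: merge (DP,M) at d=13, Q=-97/2; branch lengths DP→33/8, M→71/8; new cluster DMP
  updated: d(DMP,F)=3/4, d(DMP,IN)=21/2
step 4: merge (DMP,F) at d=3/4, Q=-73/4; branch lengths DMP→17/8, F→-11/8; new cluster DFMP
  updated: d(DFMP,IN)=67/8
step 5: merge (DFMP,IN) at d=67/8; branch lengths DFMP→67/16, IN→67/16; new cluster DFIMNP
final tree: ((((D:7,P:1):33/8,M:71/8):17/8,F:-11/8):67/16,(I:1,N:2):67/16)
total length: 265/8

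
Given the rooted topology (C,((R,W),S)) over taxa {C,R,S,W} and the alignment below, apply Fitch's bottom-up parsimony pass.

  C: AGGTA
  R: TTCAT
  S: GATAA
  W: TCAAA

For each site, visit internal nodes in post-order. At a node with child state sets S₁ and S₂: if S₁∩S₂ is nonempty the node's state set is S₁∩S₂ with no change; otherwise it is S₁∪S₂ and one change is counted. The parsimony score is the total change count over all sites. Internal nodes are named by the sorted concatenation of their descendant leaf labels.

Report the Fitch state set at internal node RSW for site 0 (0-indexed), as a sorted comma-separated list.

RW@0: {T} ∩ {T} = {T} (intersection, +0)
RSW@0: {T} ∪ {G} = {G,T} (union, +1)
CRSW@0: {A} ∪ {G,T} = {A,G,T} (union, +1)
RW@1: {T} ∪ {C} = {C,T} (union, +1)
RSW@1: {C,T} ∪ {A} = {A,C,T} (union, +1)
CRSW@1: {G} ∪ {A,C,T} = {A,C,G,T} (union, +1)
RW@2: {C} ∪ {A} = {A,C} (union, +1)
RSW@2: {A,C} ∪ {T} = {A,C,T} (union, +1)
CRSW@2: {G} ∪ {A,C,T} = {A,C,G,T} (union, +1)
RW@3: {A} ∩ {A} = {A} (intersection, +0)
RSW@3: {A} ∩ {A} = {A} (intersection, +0)
CRSW@3: {T} ∪ {A} = {A,T} (union, +1)
RW@4: {T} ∪ {A} = {A,T} (union, +1)
RSW@4: {A,T} ∩ {A} = {A} (intersection, +0)
CRSW@4: {A} ∩ {A} = {A} (intersection, +0)
per-site changes: [2, 3, 3, 1, 1]; total = 10

G,T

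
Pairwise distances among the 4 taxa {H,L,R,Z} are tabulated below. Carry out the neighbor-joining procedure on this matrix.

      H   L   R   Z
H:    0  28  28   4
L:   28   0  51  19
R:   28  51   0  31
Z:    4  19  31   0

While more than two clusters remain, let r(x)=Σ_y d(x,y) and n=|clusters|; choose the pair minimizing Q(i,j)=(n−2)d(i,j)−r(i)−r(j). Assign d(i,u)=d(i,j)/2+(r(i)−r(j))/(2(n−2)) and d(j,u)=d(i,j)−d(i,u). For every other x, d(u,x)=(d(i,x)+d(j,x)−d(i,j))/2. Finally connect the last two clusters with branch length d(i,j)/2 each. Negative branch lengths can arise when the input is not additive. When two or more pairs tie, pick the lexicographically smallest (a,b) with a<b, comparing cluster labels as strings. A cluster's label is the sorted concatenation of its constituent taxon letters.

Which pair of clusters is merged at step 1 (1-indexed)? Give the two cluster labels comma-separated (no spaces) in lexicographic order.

1. join H+R (d=28, Q=-114) ⇒ HR; edges |H|=3/2, |R|=53/2
  updated: d(HR,L)=51/2, d(HR,Z)=7/2
2. join HR+L (d=51/2, Q=-48) ⇒ HLR; edges |HR|=5, |L|=41/2
  updated: d(HLR,Z)=-3/2
3. join HLR+Z (d=-3/2) ⇒ HLRZ; edges |HLR|=-3/4, |Z|=-3/4
final tree: (((H:3/2,R:53/2):5,L:41/2):-3/4,Z:-3/4)
total length: 52

H,R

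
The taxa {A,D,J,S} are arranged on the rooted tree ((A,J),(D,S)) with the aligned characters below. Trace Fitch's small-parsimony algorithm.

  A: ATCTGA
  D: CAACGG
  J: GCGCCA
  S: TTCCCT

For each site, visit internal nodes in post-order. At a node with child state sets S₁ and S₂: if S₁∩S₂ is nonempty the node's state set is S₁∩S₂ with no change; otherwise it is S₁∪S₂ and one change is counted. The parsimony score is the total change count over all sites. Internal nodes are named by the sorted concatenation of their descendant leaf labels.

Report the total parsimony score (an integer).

[col 0] AJ: children A:{A}, J:{G} ∪→ {A,G}; cost 1
[col 0] DS: children D:{C}, S:{T} ∪→ {C,T}; cost 1
[col 0] ADJS: children AJ:{A,G}, DS:{C,T} ∪→ {A,C,G,T}; cost 1
[col 1] AJ: children A:{T}, J:{C} ∪→ {C,T}; cost 1
[col 1] DS: children D:{A}, S:{T} ∪→ {A,T}; cost 1
[col 1] ADJS: children AJ:{C,T}, DS:{A,T} ∩→ {T}; cost 0
[col 2] AJ: children A:{C}, J:{G} ∪→ {C,G}; cost 1
[col 2] DS: children D:{A}, S:{C} ∪→ {A,C}; cost 1
[col 2] ADJS: children AJ:{C,G}, DS:{A,C} ∩→ {C}; cost 0
[col 3] AJ: children A:{T}, J:{C} ∪→ {C,T}; cost 1
[col 3] DS: children D:{C}, S:{C} ∩→ {C}; cost 0
[col 3] ADJS: children AJ:{C,T}, DS:{C} ∩→ {C}; cost 0
[col 4] AJ: children A:{G}, J:{C} ∪→ {C,G}; cost 1
[col 4] DS: children D:{G}, S:{C} ∪→ {C,G}; cost 1
[col 4] ADJS: children AJ:{C,G}, DS:{C,G} ∩→ {C,G}; cost 0
[col 5] AJ: children A:{A}, J:{A} ∩→ {A}; cost 0
[col 5] DS: children D:{G}, S:{T} ∪→ {G,T}; cost 1
[col 5] ADJS: children AJ:{A}, DS:{G,T} ∪→ {A,G,T}; cost 1
per-site changes: [3, 2, 2, 1, 2, 2]; total = 12

12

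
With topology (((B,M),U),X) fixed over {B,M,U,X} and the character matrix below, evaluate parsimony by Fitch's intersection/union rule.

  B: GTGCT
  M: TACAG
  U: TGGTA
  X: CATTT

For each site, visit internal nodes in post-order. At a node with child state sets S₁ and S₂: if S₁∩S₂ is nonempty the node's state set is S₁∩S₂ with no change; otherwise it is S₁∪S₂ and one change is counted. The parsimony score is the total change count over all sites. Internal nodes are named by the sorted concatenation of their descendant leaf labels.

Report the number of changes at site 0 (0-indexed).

2

site 0, node BM: B={G} ∪ M={T} → {G,T} (+1)
site 0, node BMU: BM={G,T} ∩ U={T} → {T} (+0)
site 0, node BMUX: BMU={T} ∪ X={C} → {C,T} (+1)
site 1, node BM: B={T} ∪ M={A} → {A,T} (+1)
site 1, node BMU: BM={A,T} ∪ U={G} → {A,G,T} (+1)
site 1, node BMUX: BMU={A,G,T} ∩ X={A} → {A} (+0)
site 2, node BM: B={G} ∪ M={C} → {C,G} (+1)
site 2, node BMU: BM={C,G} ∩ U={G} → {G} (+0)
site 2, node BMUX: BMU={G} ∪ X={T} → {G,T} (+1)
site 3, node BM: B={C} ∪ M={A} → {A,C} (+1)
site 3, node BMU: BM={A,C} ∪ U={T} → {A,C,T} (+1)
site 3, node BMUX: BMU={A,C,T} ∩ X={T} → {T} (+0)
site 4, node BM: B={T} ∪ M={G} → {G,T} (+1)
site 4, node BMU: BM={G,T} ∪ U={A} → {A,G,T} (+1)
site 4, node BMUX: BMU={A,G,T} ∩ X={T} → {T} (+0)
per-site changes: [2, 2, 2, 2, 2]; total = 10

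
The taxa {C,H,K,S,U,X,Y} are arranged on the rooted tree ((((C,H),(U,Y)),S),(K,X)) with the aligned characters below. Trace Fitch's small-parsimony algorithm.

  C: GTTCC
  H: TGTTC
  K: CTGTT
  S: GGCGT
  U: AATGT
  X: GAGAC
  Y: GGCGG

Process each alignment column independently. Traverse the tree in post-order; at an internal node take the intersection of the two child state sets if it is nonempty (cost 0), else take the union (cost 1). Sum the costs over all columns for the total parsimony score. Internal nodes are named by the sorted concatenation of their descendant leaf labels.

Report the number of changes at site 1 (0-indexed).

site 0, node CH: C={G} ∪ H={T} → {G,T} (+1)
site 0, node UY: U={A} ∪ Y={G} → {A,G} (+1)
site 0, node CHUY: CH={G,T} ∩ UY={A,G} → {G} (+0)
site 0, node CHSUY: CHUY={G} ∩ S={G} → {G} (+0)
site 0, node KX: K={C} ∪ X={G} → {C,G} (+1)
site 0, node CHKSUXY: CHSUY={G} ∩ KX={C,G} → {G} (+0)
site 1, node CH: C={T} ∪ H={G} → {G,T} (+1)
site 1, node UY: U={A} ∪ Y={G} → {A,G} (+1)
site 1, node CHUY: CH={G,T} ∩ UY={A,G} → {G} (+0)
site 1, node CHSUY: CHUY={G} ∩ S={G} → {G} (+0)
site 1, node KX: K={T} ∪ X={A} → {A,T} (+1)
site 1, node CHKSUXY: CHSUY={G} ∪ KX={A,T} → {A,G,T} (+1)
site 2, node CH: C={T} ∩ H={T} → {T} (+0)
site 2, node UY: U={T} ∪ Y={C} → {C,T} (+1)
site 2, node CHUY: CH={T} ∩ UY={C,T} → {T} (+0)
site 2, node CHSUY: CHUY={T} ∪ S={C} → {C,T} (+1)
site 2, node KX: K={G} ∩ X={G} → {G} (+0)
site 2, node CHKSUXY: CHSUY={C,T} ∪ KX={G} → {C,G,T} (+1)
site 3, node CH: C={C} ∪ H={T} → {C,T} (+1)
site 3, node UY: U={G} ∩ Y={G} → {G} (+0)
site 3, node CHUY: CH={C,T} ∪ UY={G} → {C,G,T} (+1)
site 3, node CHSUY: CHUY={C,G,T} ∩ S={G} → {G} (+0)
site 3, node KX: K={T} ∪ X={A} → {A,T} (+1)
site 3, node CHKSUXY: CHSUY={G} ∪ KX={A,T} → {A,G,T} (+1)
site 4, node CH: C={C} ∩ H={C} → {C} (+0)
site 4, node UY: U={T} ∪ Y={G} → {G,T} (+1)
site 4, node CHUY: CH={C} ∪ UY={G,T} → {C,G,T} (+1)
site 4, node CHSUY: CHUY={C,G,T} ∩ S={T} → {T} (+0)
site 4, node KX: K={T} ∪ X={C} → {C,T} (+1)
site 4, node CHKSUXY: CHSUY={T} ∩ KX={C,T} → {T} (+0)
per-site changes: [3, 4, 3, 4, 3]; total = 17

4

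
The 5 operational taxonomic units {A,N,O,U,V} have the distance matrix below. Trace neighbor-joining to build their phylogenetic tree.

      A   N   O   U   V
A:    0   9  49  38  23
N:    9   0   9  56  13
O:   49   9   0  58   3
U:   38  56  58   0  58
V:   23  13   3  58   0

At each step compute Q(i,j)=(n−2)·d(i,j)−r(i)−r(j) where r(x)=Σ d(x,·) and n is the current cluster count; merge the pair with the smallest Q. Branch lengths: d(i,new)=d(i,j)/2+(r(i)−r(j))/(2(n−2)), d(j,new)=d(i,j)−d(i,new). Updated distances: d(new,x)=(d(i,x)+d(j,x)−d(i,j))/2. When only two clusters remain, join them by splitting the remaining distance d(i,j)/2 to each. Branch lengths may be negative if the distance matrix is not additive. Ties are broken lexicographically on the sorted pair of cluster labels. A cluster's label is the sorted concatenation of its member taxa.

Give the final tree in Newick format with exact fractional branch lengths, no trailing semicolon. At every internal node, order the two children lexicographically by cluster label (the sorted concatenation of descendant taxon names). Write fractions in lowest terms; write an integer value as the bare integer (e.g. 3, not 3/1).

1. join A+U (d=38, Q=-215) ⇒ AU; edges |A|=23/6, |U|=205/6
  updated: d(AU,N)=27/2, d(AU,O)=69/2, d(AU,V)=43/2
2. join AU+N (d=27/2, Q=-78) ⇒ ANU; edges |AU|=61/4, |N|=-7/4
  updated: d(ANU,O)=15, d(ANU,V)=21/2
3. join ANU+O (d=15, Q=-57/2) ⇒ ANOU; edges |ANU|=45/4, |O|=15/4
  updated: d(ANOU,V)=-3/4
4. join ANOU+V (d=-3/4) ⇒ ANOUV; edges |ANOU|=-3/8, |V|=-3/8
final tree: ((((A:23/6,U:205/6):61/4,N:-7/4):45/4,O:15/4):-3/8,V:-3/8)
total length: 263/4

((((A:23/6,U:205/6):61/4,N:-7/4):45/4,O:15/4):-3/8,V:-3/8)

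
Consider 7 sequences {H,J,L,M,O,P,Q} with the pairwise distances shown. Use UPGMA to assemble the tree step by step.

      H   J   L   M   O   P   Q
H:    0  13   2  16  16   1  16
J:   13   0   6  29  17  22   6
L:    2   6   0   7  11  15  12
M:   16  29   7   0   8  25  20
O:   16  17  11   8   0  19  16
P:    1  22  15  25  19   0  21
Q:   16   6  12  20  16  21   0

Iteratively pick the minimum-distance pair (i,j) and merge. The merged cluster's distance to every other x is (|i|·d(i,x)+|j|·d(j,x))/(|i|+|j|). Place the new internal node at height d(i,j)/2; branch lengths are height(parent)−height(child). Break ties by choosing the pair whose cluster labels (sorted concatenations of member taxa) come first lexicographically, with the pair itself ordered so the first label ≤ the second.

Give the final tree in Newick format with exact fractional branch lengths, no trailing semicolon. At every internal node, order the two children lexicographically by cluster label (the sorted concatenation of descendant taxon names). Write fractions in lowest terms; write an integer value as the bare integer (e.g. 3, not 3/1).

(((H:1/2,P:1/2):83/12,((J:3,L:3):3/2,Q:9/2):35/12):83/60,(M:4,O:4):24/5)

1. join H+P (d=1) ⇒ HP; edges |H|=1/2, |P|=1/2
  updated: d(HP,J)=35/2, d(HP,L)=17/2, d(HP,M)=41/2, d(HP,O)=35/2, d(HP,Q)=37/2
2. join J+L (d=6) ⇒ JL; edges |J|=3, |L|=3
  updated: d(HP,JL)=13, d(JL,M)=18, d(JL,O)=14, d(JL,Q)=9
3. join M+O (d=8) ⇒ MO; edges |M|=4, |O|=4
  updated: d(HP,MO)=19, d(JL,MO)=16, d(MO,Q)=18
4. join JL+Q (d=9) ⇒ JLQ; edges |JL|=3/2, |Q|=9/2
  updated: d(HP,JLQ)=89/6, d(JLQ,MO)=50/3
5. join HP+JLQ (d=89/6) ⇒ HJLPQ; edges |HP|=83/12, |JLQ|=35/12
  updated: d(HJLPQ,MO)=88/5
6. join HJLPQ+MO (d=88/5) ⇒ HJLMOPQ; edges |HJLPQ|=83/60, |MO|=24/5
final tree: (((H:1/2,P:1/2):83/12,((J:3,L:3):3/2,Q:9/2):35/12):83/60,(M:4,O:4):24/5)
total length: 2221/60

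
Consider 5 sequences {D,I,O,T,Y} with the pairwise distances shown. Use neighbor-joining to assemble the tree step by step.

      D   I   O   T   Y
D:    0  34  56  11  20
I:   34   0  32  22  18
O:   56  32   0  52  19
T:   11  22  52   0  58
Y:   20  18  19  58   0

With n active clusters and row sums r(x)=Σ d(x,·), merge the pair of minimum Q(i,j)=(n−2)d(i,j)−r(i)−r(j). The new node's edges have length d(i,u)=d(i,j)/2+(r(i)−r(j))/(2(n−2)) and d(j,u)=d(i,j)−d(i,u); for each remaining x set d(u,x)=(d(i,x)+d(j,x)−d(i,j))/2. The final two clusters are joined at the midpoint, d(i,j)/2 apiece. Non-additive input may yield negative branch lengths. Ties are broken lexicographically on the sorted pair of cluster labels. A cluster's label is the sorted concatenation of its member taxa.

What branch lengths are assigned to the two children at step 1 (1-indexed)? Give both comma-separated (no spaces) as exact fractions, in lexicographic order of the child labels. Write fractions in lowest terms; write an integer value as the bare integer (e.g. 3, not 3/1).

step 1: merge (D,T) at d=11, Q=-231; branch lengths D→11/6, T→55/6; new cluster DT
  updated: d(DT,I)=45/2, d(DT,O)=97/2, d(DT,Y)=67/2
step 2: merge (DT,I) at d=45/2, Q=-132; branch lengths DT→77/4, I→13/4; new cluster DIT
  updated: d(DIT,O)=29, d(DIT,Y)=29/2
step 3: merge (DIT,O) at d=29, Q=-125/2; branch lengths DIT→49/4, O→67/4; new cluster DIOT
  updated: d(DIOT,Y)=9/4
step 4: merge (DIOT,Y) at d=9/4; branch lengths DIOT→9/8, Y→9/8; new cluster DIOTY
final tree: ((((D:11/6,T:55/6):77/4,I:13/4):49/4,O:67/4):9/8,Y:9/8)
total length: 259/4

11/6,55/6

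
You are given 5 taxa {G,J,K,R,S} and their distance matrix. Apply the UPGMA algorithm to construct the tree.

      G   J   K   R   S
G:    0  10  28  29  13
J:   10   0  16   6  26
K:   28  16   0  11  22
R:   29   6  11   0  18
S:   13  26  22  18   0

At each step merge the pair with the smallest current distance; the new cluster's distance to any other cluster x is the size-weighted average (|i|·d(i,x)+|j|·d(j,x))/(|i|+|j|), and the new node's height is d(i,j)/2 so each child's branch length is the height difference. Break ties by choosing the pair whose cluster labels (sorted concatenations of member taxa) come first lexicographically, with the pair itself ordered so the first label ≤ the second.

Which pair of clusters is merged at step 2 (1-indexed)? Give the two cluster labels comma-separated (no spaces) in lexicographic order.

G,S

1. join J+R (d=6) ⇒ JR; edges |J|=3, |R|=3
  updated: d(G,JR)=39/2, d(JR,K)=27/2, d(JR,S)=22
2. join G+S (d=13) ⇒ GS; edges |G|=13/2, |S|=13/2
  updated: d(GS,JR)=83/4, d(GS,K)=25
3. join JR+K (d=27/2) ⇒ JKR; edges |JR|=15/4, |K|=27/4
  updated: d(GS,JKR)=133/6
4. join GS+JKR (d=133/6) ⇒ GJKRS; edges |GS|=55/12, |JKR|=13/3
final tree: ((G:13/2,S:13/2):55/12,((J:3,R:3):15/4,K:27/4):13/3)
total length: 461/12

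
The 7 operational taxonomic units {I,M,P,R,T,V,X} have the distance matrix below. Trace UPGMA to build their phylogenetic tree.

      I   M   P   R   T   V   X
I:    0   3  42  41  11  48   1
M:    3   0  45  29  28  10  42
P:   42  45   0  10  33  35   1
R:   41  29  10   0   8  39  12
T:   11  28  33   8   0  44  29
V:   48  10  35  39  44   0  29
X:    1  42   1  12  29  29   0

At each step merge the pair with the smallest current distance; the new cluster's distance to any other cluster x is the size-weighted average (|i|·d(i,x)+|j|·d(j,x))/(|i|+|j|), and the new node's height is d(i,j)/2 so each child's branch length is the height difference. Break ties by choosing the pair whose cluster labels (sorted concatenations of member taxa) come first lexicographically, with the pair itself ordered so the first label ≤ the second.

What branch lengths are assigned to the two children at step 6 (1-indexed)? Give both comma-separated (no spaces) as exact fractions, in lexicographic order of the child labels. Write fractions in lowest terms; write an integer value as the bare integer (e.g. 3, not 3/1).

173/30,121/10

step 1: merge (I,X) at d=1; branch lengths I→1/2, X→1/2; new cluster IX
  updated: d(IX,M)=45/2, d(IX,P)=43/2, d(IX,R)=53/2, d(IX,T)=20, d(IX,V)=77/2
step 2: merge (R,T) at d=8; branch lengths R→4, T→4; new cluster RT
  updated: d(IX,RT)=93/4, d(M,RT)=57/2, d(P,RT)=43/2, d(RT,V)=83/2
step 3: merge (M,V) at d=10; branch lengths M→5, V→5; new cluster MV
  updated: d(IX,MV)=61/2, d(MV,P)=40, d(MV,RT)=35
step 4: merge (IX,P) at d=43/2; branch lengths IX→41/4, P→43/4; new cluster IPX
  updated: d(IPX,MV)=101/3, d(IPX,RT)=68/3
step 5: merge (IPX,RT) at d=68/3; branch lengths IPX→7/12, RT→22/3; new cluster IPRTX
  updated: d(IPRTX,MV)=171/5
step 6: merge (IPRTX,MV) at d=171/5; branch lengths IPRTX→173/30, MV→121/10; new cluster IMPRTVX
final tree: ((((I:1/2,X:1/2):41/4,P:43/4):7/12,(R:4,T:4):22/3):173/30,(M:5,V:5):121/10)
total length: 3947/60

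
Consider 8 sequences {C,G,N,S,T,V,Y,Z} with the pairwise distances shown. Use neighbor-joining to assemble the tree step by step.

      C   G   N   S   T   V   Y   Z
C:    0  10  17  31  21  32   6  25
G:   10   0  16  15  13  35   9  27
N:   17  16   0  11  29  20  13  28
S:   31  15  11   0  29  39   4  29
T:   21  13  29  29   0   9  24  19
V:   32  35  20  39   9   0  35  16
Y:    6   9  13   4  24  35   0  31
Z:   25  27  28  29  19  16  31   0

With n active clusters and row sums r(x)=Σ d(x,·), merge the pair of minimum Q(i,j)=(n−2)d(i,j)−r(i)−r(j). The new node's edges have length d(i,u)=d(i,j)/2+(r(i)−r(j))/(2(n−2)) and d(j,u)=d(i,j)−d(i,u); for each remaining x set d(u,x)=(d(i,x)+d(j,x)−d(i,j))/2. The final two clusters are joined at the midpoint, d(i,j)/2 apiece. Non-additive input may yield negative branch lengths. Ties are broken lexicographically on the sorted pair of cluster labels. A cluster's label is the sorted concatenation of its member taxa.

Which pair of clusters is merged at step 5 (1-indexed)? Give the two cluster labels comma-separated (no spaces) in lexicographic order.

C,G

step 1: merge (T,V) at d=9, Q=-276; branch lengths T→1, V→8; new cluster TV
  updated: d(C,TV)=22, d(G,TV)=39/2, d(N,TV)=20, d(S,TV)=59/2, d(TV,Y)=25, d(TV,Z)=13
step 2: merge (TV,Z) at d=13, Q=-217; branch lengths TV→41/10, Z→89/10; new cluster TVZ
  updated: d(C,TVZ)=17, d(G,TVZ)=67/4, d(N,TVZ)=35/2, d(S,TVZ)=91/4, d(TVZ,Y)=43/2
step 3: merge (S,Y) at d=4, Q=-485/4; branch lengths S→185/32, Y→-57/32; new cluster SY
  updated: d(C,SY)=33/2, d(G,SY)=10, d(N,SY)=10, d(SY,TVZ)=161/8
step 4: merge (N,SY) at d=10, Q=-697/8; branch lengths N→271/48, SY→209/48; new cluster NSY
  updated: d(C,NSY)=47/4, d(G,NSY)=8, d(NSY,TVZ)=221/16
step 5: merge (C,G) at d=10, Q=-107/2; branch lengths C→6, G→4; new cluster CG
  updated: d(CG,NSY)=39/8, d(CG,TVZ)=95/8
step 6: merge (CG,NSY) at d=39/8, Q=-489/16; branch lengths CG→47/32, NSY→109/32; new cluster CGNSY
  updated: d(CGNSY,TVZ)=333/32
step 7: merge (CGNSY,TVZ) at d=333/32; branch lengths CGNSY→333/64, TVZ→333/64; new cluster CGNSTVYZ
final tree: (((C:6,G:4):47/32,(N:271/48,(S:185/32,Y:-57/32):209/48):109/32):333/64,((T:1,V:8):41/10,Z:89/10):333/64)
total length: 1961/32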